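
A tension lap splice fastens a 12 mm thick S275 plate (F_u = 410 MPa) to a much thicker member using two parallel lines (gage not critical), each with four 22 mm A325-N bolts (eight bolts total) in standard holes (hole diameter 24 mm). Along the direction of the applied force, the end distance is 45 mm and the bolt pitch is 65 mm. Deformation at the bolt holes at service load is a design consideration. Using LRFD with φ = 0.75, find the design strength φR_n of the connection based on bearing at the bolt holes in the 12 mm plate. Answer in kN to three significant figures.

1380 kN

Per bolt r_n = 1.2 l_c t F_u ≤ 2.4 d t F_u; upper limit = 2.4 × 22 × 12 × 410 / 1000 = 259.8 kN.
Edge bolt: l_c = 45 − 24/2 = 33 mm → 1.2 × 33 × 12 × 410 / 1000 = 194.8 → r_n = 194.8 kN.
Interior bolts: l_c = 65 − 24 = 41 mm → 1.2 × 41 × 12 × 410 / 1000 = 242.1 → r_n = 242.1 kN.
R_n = 2 × 194.8 + 6 × 242.1 = 1842 kN.
Design strength φR_n = 0.75 × 1842 = 1380 kN.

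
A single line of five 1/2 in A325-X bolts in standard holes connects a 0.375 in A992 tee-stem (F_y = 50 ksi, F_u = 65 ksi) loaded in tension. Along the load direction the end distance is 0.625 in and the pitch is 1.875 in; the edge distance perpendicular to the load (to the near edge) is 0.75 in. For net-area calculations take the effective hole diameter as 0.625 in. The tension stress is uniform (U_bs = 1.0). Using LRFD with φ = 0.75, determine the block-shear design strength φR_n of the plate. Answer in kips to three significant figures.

Shear plane L_v = 0.625 + 4·1.875 = 8.125 in; A_gv = 8.125 × 0.375 = 3.047 in².
A_nv = (8.125 − 4.5·0.625) × 0.375 = 1.992 in².
A_nt = (0.75 − 0.5·0.625) × 0.375 = 0.1641 in².
0.6 F_u A_nv = 77.7 kips; 0.6 F_y A_gv = 91.41 kips → shear rupture governs the shear term.
R_n = 77.7 + 1.0 × 65 × 0.1641 = 88.36 kips.
Design strength φR_n = 0.75 × 88.36 = 66.3 kips.

66.3 kips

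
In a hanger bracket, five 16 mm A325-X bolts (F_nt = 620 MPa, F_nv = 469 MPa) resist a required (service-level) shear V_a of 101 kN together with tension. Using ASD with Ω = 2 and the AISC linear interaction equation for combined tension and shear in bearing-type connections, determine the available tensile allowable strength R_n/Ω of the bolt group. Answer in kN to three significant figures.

A_b = π·16²/4 = 201.1 mm²; f_rv = 101 × 1000 / (5 × 201.1) = 100.5 MPa.
F'_nt = 1.3 F_nt − (Ω F_nt / F_nv) f_rv = 1.3·620 − (2·620/469)·100.5 = 540.4 MPa, capped at F_nt → F'_nt = 540.4 MPa.
R_n = F'_nt · A_b · n = 540.4 × 201.1 × 5 / 1000 = 543.2 kN.
Allowable strength R_n/Ω = 543.2 / 2 = 272 kN.

272 kN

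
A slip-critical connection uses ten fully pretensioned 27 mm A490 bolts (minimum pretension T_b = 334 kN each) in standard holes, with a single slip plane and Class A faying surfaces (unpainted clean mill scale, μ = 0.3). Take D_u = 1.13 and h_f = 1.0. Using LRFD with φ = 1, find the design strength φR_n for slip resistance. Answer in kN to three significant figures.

R_n = μ · D_u · h_f · T_b · n_s · n_b = 0.3 × 1.13 × 1.0 × 334 × 1 × 10 = 1132 kN.
Design strength φR_n = 1 × 1132 = 1130 kN.

1130 kN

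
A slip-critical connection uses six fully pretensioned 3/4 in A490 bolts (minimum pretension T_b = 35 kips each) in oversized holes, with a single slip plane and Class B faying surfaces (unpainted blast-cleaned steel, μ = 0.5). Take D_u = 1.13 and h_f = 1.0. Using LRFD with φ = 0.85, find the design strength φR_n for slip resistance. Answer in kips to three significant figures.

101 kips

R_n = μ · D_u · h_f · T_b · n_s · n_b = 0.5 × 1.13 × 1.0 × 35 × 1 × 6 = 118.6 kips.
Design strength φR_n = 0.85 × 118.6 = 101 kips.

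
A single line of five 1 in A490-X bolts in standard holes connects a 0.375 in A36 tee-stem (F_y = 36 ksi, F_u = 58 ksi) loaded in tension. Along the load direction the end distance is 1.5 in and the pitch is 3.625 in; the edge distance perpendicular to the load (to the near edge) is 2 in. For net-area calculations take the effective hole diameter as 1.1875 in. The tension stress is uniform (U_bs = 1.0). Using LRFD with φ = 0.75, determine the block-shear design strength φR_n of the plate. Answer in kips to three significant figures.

Shear plane L_v = 1.5 + 4·3.625 = 16 in; A_gv = 16 × 0.375 = 6 in².
A_nv = (16 − 4.5·1.1875) × 0.375 = 3.996 in².
A_nt = (2 − 0.5·1.1875) × 0.375 = 0.5273 in².
0.6 F_u A_nv = 139.1 kips; 0.6 F_y A_gv = 129.6 kips → shear yielding governs the shear term.
R_n = 129.6 + 1.0 × 58 × 0.5273 = 160.2 kips.
Design strength φR_n = 0.75 × 160.2 = 120 kips.

120 kips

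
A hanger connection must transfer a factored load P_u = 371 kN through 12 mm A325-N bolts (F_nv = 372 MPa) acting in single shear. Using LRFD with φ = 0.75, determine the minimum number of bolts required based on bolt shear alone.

A_b = π·12²/4 = 113.1 mm².
Per-bolt design strength φR_n = 0.75 × 372 × 113.1 × 1 / 1000 = 31.55 kN.
n ≥ 371 / 31.55 = 11.76 → use 12 bolts.

12 bolts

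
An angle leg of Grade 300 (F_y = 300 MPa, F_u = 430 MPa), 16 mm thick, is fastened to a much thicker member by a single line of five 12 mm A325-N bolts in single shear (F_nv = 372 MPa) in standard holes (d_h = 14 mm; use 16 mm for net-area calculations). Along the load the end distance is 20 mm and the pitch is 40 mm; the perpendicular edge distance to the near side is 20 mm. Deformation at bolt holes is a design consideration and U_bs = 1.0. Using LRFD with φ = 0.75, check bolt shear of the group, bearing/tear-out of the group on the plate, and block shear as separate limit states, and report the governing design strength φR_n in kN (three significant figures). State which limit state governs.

Bolt shear: A_b = π·12²/4 = 113.1 mm²; R_n = 372 × 113.1 × 5 × 1 / 1000 = 210.4 kN → 0.75 × 210.4 = 158 kN.
Bearing: edge l_c = 13, r_n = 107.3 kN; interior l_c = 26, r_n = 198.1 kN; R_n = 107.3 + 4·198.1 = 899.9 kN → 675 kN.
Block shear: A_gv = 2880, A_nv = 1728, A_nt = 192 mm²; R_n = min(0.6F_uA_nv, 0.6F_yA_gv) + U_bs·F_u·A_nt = 528.4 kN → 396 kN.
Bolt shear governs: 158 kN.

158 kN (bolt shear governs)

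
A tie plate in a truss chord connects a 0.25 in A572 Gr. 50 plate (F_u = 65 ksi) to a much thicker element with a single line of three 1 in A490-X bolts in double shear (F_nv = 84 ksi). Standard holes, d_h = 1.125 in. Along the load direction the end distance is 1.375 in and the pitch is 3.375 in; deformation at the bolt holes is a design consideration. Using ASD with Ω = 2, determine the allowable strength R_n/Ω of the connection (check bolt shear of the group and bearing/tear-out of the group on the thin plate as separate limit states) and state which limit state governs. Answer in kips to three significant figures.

46.9 kips (bearing governs)

Bolt shear: A_b = π·1²/4 = 0.7854 in²; R_n = 84 × 0.7854 × 3 × 2 = 395.8 kips → 395.8 / 2 = 198 kips.
Bearing (1.2 l_c t F_u ≤ 2.4 d t F_u): upper limit = 2.4·1·0.25·65 = 39 kips.
  Edge l_c = 1.375 − 1.125/2 = 0.8125 → r_n = 15.84 kips; interior l_c = 3.375 − 1.125 = 2.25 → r_n = 39 kips.
  R_n,bearing = 1·15.84 + 2·39 = 93.84 kips → 93.84 / 2 = 46.9 kips.
Bearing governs: 46.9 kips.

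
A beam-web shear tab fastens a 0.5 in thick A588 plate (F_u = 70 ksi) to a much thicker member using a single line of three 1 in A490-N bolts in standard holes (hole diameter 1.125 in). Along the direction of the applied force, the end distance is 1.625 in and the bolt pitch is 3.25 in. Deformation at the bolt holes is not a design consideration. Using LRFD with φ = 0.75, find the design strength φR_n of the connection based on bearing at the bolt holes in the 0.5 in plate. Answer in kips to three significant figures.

199 kips

Per bolt r_n = 1.5 l_c t F_u ≤ 3.0 d t F_u; upper limit = 3.0 × 1 × 0.5 × 70 = 105 kips.
Edge bolt: l_c = 1.625 − 1.125/2 = 1.062 in → 1.5 × 1.062 × 0.5 × 70 = 55.78 → r_n = 55.78 kips.
Interior bolts: l_c = 3.25 − 1.125 = 2.125 in → 1.5 × 2.125 × 0.5 × 70 = 111.6 → r_n = 105 kips.
R_n = 1 × 55.78 + 2 × 105 = 265.8 kips.
Design strength φR_n = 0.75 × 265.8 = 199 kips.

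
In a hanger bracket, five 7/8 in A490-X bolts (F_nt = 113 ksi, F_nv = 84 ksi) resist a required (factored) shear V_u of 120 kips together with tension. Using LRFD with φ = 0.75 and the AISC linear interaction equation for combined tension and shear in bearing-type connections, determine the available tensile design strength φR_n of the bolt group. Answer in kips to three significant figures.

A_b = π·0.875²/4 = 0.6013 in²; f_rv = 120 / (5 × 0.6013) = 39.91 ksi.
F'_nt = 1.3 F_nt − (F_nt / φF_nv) f_rv = 1.3·113 − (113/(0.75·84))·39.91 = 75.31 ksi, capped at F_nt → F'_nt = 75.31 ksi.
R_n = F'_nt · A_b · n = 75.31 × 0.6013 × 5 = 226.4 kips.
Design strength φR_n = 0.75 × 226.4 = 170 kips.

170 kips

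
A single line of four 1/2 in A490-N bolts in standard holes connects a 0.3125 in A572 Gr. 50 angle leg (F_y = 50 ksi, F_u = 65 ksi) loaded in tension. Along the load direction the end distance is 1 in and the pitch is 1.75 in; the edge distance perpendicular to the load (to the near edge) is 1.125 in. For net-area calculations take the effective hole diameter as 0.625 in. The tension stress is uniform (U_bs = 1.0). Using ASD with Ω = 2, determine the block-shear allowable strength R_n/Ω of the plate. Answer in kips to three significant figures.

Shear plane L_v = 1 + 3·1.75 = 6.25 in; A_gv = 6.25 × 0.3125 = 1.953 in².
A_nv = (6.25 − 3.5·0.625) × 0.3125 = 1.27 in².
A_nt = (1.125 − 0.5·0.625) × 0.3125 = 0.2539 in².
0.6 F_u A_nv = 49.51 kips; 0.6 F_y A_gv = 58.59 kips → shear rupture governs the shear term.
R_n = 49.51 + 1.0 × 65 × 0.2539 = 66.02 kips.
Allowable strength R_n/Ω = 66.02 / 2 = 33 kips.

33 kips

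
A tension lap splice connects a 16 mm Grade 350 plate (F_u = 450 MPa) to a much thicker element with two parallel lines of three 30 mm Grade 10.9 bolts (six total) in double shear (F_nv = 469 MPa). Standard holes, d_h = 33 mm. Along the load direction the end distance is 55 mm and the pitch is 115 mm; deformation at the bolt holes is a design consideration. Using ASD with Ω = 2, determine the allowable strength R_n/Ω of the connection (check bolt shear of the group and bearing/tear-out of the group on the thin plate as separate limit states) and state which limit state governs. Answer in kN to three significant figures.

Bolt shear: A_b = π·30²/4 = 706.9 mm²; R_n = 469 × 706.9 × 6 × 2 / 1000 = 3978 kN → 3978 / 2 = 1990 kN.
Bearing (1.2 l_c t F_u ≤ 2.4 d t F_u): upper limit = 2.4·30·16·450 / 1000 = 518.4 kN.
  Edge l_c = 55 − 33/2 = 38.5 → r_n = 332.6 kN; interior l_c = 115 − 33 = 82 → r_n = 518.4 kN.
  R_n,bearing = 2·332.6 + 4·518.4 = 2739 kN → 2739 / 2 = 1370 kN.
Bearing governs: 1370 kN.

1370 kN (bearing governs)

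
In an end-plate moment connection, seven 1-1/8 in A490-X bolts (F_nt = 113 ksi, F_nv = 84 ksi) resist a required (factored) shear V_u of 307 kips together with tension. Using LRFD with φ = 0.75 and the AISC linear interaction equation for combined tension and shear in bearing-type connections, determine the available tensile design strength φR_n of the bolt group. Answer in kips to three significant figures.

A_b = π·1.125²/4 = 0.994 in²; f_rv = 307 / (7 × 0.994) = 44.12 ksi.
F'_nt = 1.3 F_nt − (F_nt / φF_nv) f_rv = 1.3·113 − (113/(0.75·84))·44.12 = 67.76 ksi, capped at F_nt → F'_nt = 67.76 ksi.
R_n = F'_nt · A_b · n = 67.76 × 0.994 × 7 = 471.5 kips.
Design strength φR_n = 0.75 × 471.5 = 354 kips.

354 kips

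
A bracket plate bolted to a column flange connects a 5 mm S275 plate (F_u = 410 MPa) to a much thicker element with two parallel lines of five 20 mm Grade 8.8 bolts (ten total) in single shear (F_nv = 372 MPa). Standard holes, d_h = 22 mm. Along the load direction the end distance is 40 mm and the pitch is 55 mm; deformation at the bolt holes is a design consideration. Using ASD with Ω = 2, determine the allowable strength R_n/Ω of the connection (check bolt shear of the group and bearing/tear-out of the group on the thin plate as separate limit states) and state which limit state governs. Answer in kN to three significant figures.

Bolt shear: A_b = π·20²/4 = 314.2 mm²; R_n = 372 × 314.2 × 10 × 1 / 1000 = 1169 kN → 1169 / 2 = 584 kN.
Bearing (1.2 l_c t F_u ≤ 2.4 d t F_u): upper limit = 2.4·20·5·410 / 1000 = 98.4 kN.
  Edge l_c = 40 − 22/2 = 29 → r_n = 71.34 kN; interior l_c = 55 − 22 = 33 → r_n = 81.18 kN.
  R_n,bearing = 2·71.34 + 8·81.18 = 792.1 kN → 792.1 / 2 = 396 kN.
Bearing governs: 396 kN.

396 kN (bearing governs)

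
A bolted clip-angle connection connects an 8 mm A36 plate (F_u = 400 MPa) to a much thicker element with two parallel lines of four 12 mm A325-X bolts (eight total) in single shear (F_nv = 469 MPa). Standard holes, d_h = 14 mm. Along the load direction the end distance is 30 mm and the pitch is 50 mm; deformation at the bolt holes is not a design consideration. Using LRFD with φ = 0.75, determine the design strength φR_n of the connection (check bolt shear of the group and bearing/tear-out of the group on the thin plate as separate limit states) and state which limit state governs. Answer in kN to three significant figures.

318 kN (bolt shear governs)

Bolt shear: A_b = π·12²/4 = 113.1 mm²; R_n = 469 × 113.1 × 8 × 1 / 1000 = 424.3 kN → 0.75 × 424.3 = 318 kN.
Bearing (1.5 l_c t F_u ≤ 3.0 d t F_u): upper limit = 3.0·12·8·400 / 1000 = 115.2 kN.
  Edge l_c = 30 − 14/2 = 23 → r_n = 110.4 kN; interior l_c = 50 − 14 = 36 → r_n = 115.2 kN.
  R_n,bearing = 2·110.4 + 6·115.2 = 912 kN → 0.75 × 912 = 684 kN.
Bolt shear governs: 318 kN.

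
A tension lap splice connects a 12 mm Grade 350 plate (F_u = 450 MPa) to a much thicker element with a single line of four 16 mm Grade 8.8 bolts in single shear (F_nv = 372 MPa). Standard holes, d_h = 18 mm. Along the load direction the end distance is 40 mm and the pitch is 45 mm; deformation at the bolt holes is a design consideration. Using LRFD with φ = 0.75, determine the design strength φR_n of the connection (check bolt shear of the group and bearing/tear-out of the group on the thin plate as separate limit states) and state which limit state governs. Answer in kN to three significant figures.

Bolt shear: A_b = π·16²/4 = 201.1 mm²; R_n = 372 × 201.1 × 4 × 1 / 1000 = 299.2 kN → 0.75 × 299.2 = 224 kN.
Bearing (1.2 l_c t F_u ≤ 2.4 d t F_u): upper limit = 2.4·16·12·450 / 1000 = 207.4 kN.
  Edge l_c = 40 − 18/2 = 31 → r_n = 200.9 kN; interior l_c = 45 − 18 = 27 → r_n = 175 kN.
  R_n,bearing = 1·200.9 + 3·175 = 725.8 kN → 0.75 × 725.8 = 544 kN.
Bolt shear governs: 224 kN.

224 kN (bolt shear governs)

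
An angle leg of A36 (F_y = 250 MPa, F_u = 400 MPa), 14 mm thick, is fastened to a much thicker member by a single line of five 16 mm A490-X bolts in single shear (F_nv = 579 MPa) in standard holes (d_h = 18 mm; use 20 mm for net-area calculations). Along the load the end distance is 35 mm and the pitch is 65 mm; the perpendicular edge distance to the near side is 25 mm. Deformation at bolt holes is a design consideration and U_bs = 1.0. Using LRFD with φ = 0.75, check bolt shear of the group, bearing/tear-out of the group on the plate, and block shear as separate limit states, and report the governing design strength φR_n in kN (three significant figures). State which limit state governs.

Bolt shear: A_b = π·16²/4 = 201.1 mm²; R_n = 579 × 201.1 × 5 × 1 / 1000 = 582.1 kN → 0.75 × 582.1 = 437 kN.
Bearing: edge l_c = 26, r_n = 174.7 kN; interior l_c = 47, r_n = 215 kN; R_n = 174.7 + 4·215 = 1035 kN → 776 kN.
Block shear: A_gv = 4130, A_nv = 2870, A_nt = 210 mm²; R_n = min(0.6F_uA_nv, 0.6F_yA_gv) + U_bs·F_u·A_nt = 703.5 kN → 528 kN.
Bolt shear governs: 437 kN.

437 kN (bolt shear governs)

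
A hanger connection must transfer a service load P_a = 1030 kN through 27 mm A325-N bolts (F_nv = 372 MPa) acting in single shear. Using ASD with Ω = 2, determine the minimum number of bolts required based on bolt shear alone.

A_b = π·27²/4 = 572.6 mm².
Per-bolt allowable strength R_n/Ω = 372 × 572.6 × 1 / 1000 / 2 = 106.5 kN.
n ≥ 1030 / 106.5 = 9.672 → use 10 bolts.

10 bolts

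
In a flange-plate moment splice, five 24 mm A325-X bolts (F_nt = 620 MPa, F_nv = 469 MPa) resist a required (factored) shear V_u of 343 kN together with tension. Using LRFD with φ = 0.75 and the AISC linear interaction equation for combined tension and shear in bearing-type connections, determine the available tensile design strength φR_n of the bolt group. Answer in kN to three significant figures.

914 kN

A_b = π·24²/4 = 452.4 mm²; f_rv = 343 × 1000 / (5 × 452.4) = 151.6 MPa.
F'_nt = 1.3 F_nt − (F_nt / φF_nv) f_rv = 1.3·620 − (620/(0.75·469))·151.6 = 538.7 MPa, capped at F_nt → F'_nt = 538.7 MPa.
R_n = F'_nt · A_b · n = 538.7 × 452.4 × 5 / 1000 = 1219 kN.
Design strength φR_n = 0.75 × 1219 = 914 kN.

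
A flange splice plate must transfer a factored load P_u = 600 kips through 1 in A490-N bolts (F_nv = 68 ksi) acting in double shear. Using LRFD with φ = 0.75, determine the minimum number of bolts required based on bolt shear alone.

A_b = π·1²/4 = 0.7854 in².
Per-bolt design strength φR_n = 0.75 × 68 × 0.7854 × 2 = 80.11 kips.
n ≥ 600 / 80.11 = 7.49 → use 8 bolts.

8 bolts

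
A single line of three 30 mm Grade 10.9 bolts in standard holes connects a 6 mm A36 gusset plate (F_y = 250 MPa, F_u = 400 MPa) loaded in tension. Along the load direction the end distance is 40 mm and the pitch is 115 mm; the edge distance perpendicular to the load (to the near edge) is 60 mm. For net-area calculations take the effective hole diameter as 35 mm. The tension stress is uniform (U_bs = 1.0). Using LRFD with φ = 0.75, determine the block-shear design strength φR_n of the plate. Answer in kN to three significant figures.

259 kN

Shear plane L_v = 40 + 2·115 = 270 mm; A_gv = 270 × 6 = 1620 mm².
A_nv = (270 − 2.5·35) × 6 = 1095 mm².
A_nt = (60 − 0.5·35) × 6 = 255 mm².
0.6 F_u A_nv = 262.8 kN; 0.6 F_y A_gv = 243 kN → shear yielding governs the shear term.
R_n = 243 + 1.0 × 400 × 255 / 1000 = 345 kN.
Design strength φR_n = 0.75 × 345 = 259 kN.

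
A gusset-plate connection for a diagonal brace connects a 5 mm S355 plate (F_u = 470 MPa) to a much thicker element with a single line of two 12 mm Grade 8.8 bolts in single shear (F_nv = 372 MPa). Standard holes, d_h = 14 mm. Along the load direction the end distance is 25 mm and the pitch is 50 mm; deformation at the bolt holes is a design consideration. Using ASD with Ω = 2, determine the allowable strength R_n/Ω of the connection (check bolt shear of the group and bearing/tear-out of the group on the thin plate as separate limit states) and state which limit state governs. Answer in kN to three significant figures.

Bolt shear: A_b = π·12²/4 = 113.1 mm²; R_n = 372 × 113.1 × 2 × 1 / 1000 = 84.14 kN → 84.14 / 2 = 42.1 kN.
Bearing (1.2 l_c t F_u ≤ 2.4 d t F_u): upper limit = 2.4·12·5·470 / 1000 = 67.68 kN.
  Edge l_c = 25 − 14/2 = 18 → r_n = 50.76 kN; interior l_c = 50 − 14 = 36 → r_n = 67.68 kN.
  R_n,bearing = 1·50.76 + 1·67.68 = 118.4 kN → 118.4 / 2 = 59.2 kN.
Bolt shear governs: 42.1 kN.

42.1 kN (bolt shear governs)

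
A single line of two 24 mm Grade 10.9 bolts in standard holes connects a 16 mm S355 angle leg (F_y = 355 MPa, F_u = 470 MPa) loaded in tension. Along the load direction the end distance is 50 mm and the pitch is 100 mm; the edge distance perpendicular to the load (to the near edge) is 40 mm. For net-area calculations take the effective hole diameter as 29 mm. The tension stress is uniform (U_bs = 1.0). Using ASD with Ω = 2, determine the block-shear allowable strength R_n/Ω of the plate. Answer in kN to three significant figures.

Shear plane L_v = 50 + 1·100 = 150 mm; A_gv = 150 × 16 = 2400 mm².
A_nv = (150 − 1.5·29) × 16 = 1704 mm².
A_nt = (40 − 0.5·29) × 16 = 408 mm².
0.6 F_u A_nv = 480.5 kN; 0.6 F_y A_gv = 511.2 kN → shear rupture governs the shear term.
R_n = 480.5 + 1.0 × 470 × 408 / 1000 = 672.3 kN.
Allowable strength R_n/Ω = 672.3 / 2 = 336 kN.

336 kN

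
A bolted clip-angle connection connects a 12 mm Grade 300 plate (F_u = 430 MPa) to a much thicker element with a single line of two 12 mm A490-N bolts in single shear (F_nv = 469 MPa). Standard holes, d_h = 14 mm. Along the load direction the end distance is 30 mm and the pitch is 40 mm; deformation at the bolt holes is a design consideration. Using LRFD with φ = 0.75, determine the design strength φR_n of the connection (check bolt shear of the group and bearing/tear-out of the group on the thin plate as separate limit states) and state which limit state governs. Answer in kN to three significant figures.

Bolt shear: A_b = π·12²/4 = 113.1 mm²; R_n = 469 × 113.1 × 2 × 1 / 1000 = 106.1 kN → 0.75 × 106.1 = 79.6 kN.
Bearing (1.2 l_c t F_u ≤ 2.4 d t F_u): upper limit = 2.4·12·12·430 / 1000 = 148.6 kN.
  Edge l_c = 30 − 14/2 = 23 → r_n = 142.4 kN; interior l_c = 40 − 14 = 26 → r_n = 148.6 kN.
  R_n,bearing = 1·142.4 + 1·148.6 = 291 kN → 0.75 × 291 = 218 kN.
Bolt shear governs: 79.6 kN.

79.6 kN (bolt shear governs)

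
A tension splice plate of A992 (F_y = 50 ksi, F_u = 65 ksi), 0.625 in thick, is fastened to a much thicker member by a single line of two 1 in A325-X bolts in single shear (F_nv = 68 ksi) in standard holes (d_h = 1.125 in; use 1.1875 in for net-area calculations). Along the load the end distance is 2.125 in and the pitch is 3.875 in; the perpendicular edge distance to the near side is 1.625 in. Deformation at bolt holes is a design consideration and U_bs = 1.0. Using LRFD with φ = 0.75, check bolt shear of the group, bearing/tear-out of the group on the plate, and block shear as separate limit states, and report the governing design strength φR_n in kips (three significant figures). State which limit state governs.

80.1 kips (bolt shear governs)

Bolt shear: A_b = π·1²/4 = 0.7854 in²; R_n = 68 × 0.7854 × 2 × 1 = 106.8 kips → 0.75 × 106.8 = 80.1 kips.
Bearing: edge l_c = 1.562, r_n = 76.17 kips; interior l_c = 2.75, r_n = 97.5 kips; R_n = 76.17 + 1·97.5 = 173.7 kips → 130 kips.
Block shear: A_gv = 3.75, A_nv = 2.637, A_nt = 0.6445 in²; R_n = min(0.6F_uA_nv, 0.6F_yA_gv) + U_bs·F_u·A_nt = 144.7 kips → 109 kips.
Bolt shear governs: 80.1 kips.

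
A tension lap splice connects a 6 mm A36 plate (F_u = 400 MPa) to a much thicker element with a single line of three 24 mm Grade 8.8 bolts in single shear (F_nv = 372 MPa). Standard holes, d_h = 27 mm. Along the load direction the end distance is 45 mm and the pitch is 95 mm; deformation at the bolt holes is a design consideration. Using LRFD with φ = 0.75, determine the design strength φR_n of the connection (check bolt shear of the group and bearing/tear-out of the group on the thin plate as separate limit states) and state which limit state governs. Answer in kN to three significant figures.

275 kN (bearing governs)

Bolt shear: A_b = π·24²/4 = 452.4 mm²; R_n = 372 × 452.4 × 3 × 1 / 1000 = 504.9 kN → 0.75 × 504.9 = 379 kN.
Bearing (1.2 l_c t F_u ≤ 2.4 d t F_u): upper limit = 2.4·24·6·400 / 1000 = 138.2 kN.
  Edge l_c = 45 − 27/2 = 31.5 → r_n = 90.72 kN; interior l_c = 95 − 27 = 68 → r_n = 138.2 kN.
  R_n,bearing = 1·90.72 + 2·138.2 = 367.2 kN → 0.75 × 367.2 = 275 kN.
Bearing governs: 275 kN.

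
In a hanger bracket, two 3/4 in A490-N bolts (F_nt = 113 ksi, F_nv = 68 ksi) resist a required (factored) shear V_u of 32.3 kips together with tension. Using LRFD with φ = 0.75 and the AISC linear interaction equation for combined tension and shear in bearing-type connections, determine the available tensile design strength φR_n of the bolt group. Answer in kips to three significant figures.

43.7 kips

A_b = π·0.75²/4 = 0.4418 in²; f_rv = 32.3 / (2 × 0.4418) = 36.56 ksi.
F'_nt = 1.3 F_nt − (F_nt / φF_nv) f_rv = 1.3·113 − (113/(0.75·68))·36.56 = 65.9 ksi, capped at F_nt → F'_nt = 65.9 ksi.
R_n = F'_nt · A_b · n = 65.9 × 0.4418 × 2 = 58.23 kips.
Design strength φR_n = 0.75 × 58.23 = 43.7 kips.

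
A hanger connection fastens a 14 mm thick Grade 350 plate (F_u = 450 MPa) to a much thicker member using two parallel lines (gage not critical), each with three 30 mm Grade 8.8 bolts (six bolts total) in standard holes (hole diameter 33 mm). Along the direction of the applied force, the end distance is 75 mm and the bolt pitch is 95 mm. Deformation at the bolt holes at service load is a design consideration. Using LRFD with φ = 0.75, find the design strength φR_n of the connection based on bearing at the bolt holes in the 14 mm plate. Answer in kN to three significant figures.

2020 kN

Per bolt r_n = 1.2 l_c t F_u ≤ 2.4 d t F_u; upper limit = 2.4 × 30 × 14 × 450 / 1000 = 453.6 kN.
Edge bolt: l_c = 75 − 33/2 = 58.5 mm → 1.2 × 58.5 × 14 × 450 / 1000 = 442.3 → r_n = 442.3 kN.
Interior bolts: l_c = 95 − 33 = 62 mm → 1.2 × 62 × 14 × 450 / 1000 = 468.7 → r_n = 453.6 kN.
R_n = 2 × 442.3 + 4 × 453.6 = 2699 kN.
Design strength φR_n = 0.75 × 2699 = 2020 kN.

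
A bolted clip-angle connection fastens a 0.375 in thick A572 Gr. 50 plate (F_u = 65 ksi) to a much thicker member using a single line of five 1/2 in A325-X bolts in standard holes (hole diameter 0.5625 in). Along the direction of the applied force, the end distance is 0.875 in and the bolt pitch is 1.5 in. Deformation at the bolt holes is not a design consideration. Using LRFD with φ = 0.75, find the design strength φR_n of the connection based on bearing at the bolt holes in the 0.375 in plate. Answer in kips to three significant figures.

Per bolt r_n = 1.5 l_c t F_u ≤ 3.0 d t F_u; upper limit = 3.0 × 0.5 × 0.375 × 65 = 36.56 kips.
Edge bolt: l_c = 0.875 − 0.5625/2 = 0.5938 in → 1.5 × 0.5938 × 0.375 × 65 = 21.71 → r_n = 21.71 kips.
Interior bolts: l_c = 1.5 − 0.5625 = 0.9375 in → 1.5 × 0.9375 × 0.375 × 65 = 34.28 → r_n = 34.28 kips.
R_n = 1 × 21.71 + 4 × 34.28 = 158.8 kips.
Design strength φR_n = 0.75 × 158.8 = 119 kips.

119 kips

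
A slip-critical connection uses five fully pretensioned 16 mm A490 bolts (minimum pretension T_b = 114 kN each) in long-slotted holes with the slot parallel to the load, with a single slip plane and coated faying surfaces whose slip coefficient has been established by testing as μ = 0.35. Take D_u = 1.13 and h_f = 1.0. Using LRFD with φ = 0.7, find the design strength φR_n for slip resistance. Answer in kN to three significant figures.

R_n = μ · D_u · h_f · T_b · n_s · n_b = 0.35 × 1.13 × 1.0 × 114 × 1 × 5 = 225.4 kN.
Design strength φR_n = 0.7 × 225.4 = 158 kN.

158 kN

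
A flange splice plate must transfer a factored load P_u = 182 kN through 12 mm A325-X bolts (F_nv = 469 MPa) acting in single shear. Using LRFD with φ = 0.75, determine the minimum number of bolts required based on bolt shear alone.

A_b = π·12²/4 = 113.1 mm².
Per-bolt design strength φR_n = 0.75 × 469 × 113.1 × 1 / 1000 = 39.78 kN.
n ≥ 182 / 39.78 = 4.575 → use 5 bolts.

5 bolts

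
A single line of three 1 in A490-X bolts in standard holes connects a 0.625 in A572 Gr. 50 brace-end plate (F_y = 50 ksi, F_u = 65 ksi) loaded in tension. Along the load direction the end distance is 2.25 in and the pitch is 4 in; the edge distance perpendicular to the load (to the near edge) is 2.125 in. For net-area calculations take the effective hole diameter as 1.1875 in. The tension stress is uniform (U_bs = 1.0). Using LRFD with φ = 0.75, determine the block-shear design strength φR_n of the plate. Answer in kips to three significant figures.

180 kips

Shear plane L_v = 2.25 + 2·4 = 10.25 in; A_gv = 10.25 × 0.625 = 6.406 in².
A_nv = (10.25 − 2.5·1.1875) × 0.625 = 4.551 in².
A_nt = (2.125 − 0.5·1.1875) × 0.625 = 0.957 in².
0.6 F_u A_nv = 177.5 kips; 0.6 F_y A_gv = 192.2 kips → shear rupture governs the shear term.
R_n = 177.5 + 1.0 × 65 × 0.957 = 239.7 kips.
Design strength φR_n = 0.75 × 239.7 = 180 kips.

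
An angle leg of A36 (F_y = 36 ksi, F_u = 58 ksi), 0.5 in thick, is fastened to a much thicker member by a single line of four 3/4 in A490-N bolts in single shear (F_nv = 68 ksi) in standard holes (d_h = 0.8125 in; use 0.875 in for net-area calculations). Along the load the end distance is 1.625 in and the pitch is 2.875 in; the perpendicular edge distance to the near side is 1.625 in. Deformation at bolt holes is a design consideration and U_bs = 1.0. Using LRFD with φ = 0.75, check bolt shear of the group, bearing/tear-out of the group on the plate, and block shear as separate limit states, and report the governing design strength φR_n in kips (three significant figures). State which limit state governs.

90.1 kips (bolt shear governs)

Bolt shear: A_b = π·0.75²/4 = 0.4418 in²; R_n = 68 × 0.4418 × 4 × 1 = 120.2 kips → 0.75 × 120.2 = 90.1 kips.
Bearing: edge l_c = 1.219, r_n = 42.41 kips; interior l_c = 2.062, r_n = 52.2 kips; R_n = 42.41 + 3·52.2 = 199 kips → 149 kips.
Block shear: A_gv = 5.125, A_nv = 3.594, A_nt = 0.5938 in²; R_n = min(0.6F_uA_nv, 0.6F_yA_gv) + U_bs·F_u·A_nt = 145.1 kips → 109 kips.
Bolt shear governs: 90.1 kips.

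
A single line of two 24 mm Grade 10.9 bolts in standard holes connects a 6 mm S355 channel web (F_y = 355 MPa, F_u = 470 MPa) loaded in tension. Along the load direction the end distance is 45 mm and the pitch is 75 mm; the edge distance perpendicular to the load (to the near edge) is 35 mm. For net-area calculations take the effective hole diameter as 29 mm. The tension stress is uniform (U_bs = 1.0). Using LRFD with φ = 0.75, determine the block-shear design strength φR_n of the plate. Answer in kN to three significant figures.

Shear plane L_v = 45 + 1·75 = 120 mm; A_gv = 120 × 6 = 720 mm².
A_nv = (120 − 1.5·29) × 6 = 459 mm².
A_nt = (35 − 0.5·29) × 6 = 123 mm².
0.6 F_u A_nv = 129.4 kN; 0.6 F_y A_gv = 153.4 kN → shear rupture governs the shear term.
R_n = 129.4 + 1.0 × 470 × 123 / 1000 = 187.2 kN.
Design strength φR_n = 0.75 × 187.2 = 140 kN.

140 kN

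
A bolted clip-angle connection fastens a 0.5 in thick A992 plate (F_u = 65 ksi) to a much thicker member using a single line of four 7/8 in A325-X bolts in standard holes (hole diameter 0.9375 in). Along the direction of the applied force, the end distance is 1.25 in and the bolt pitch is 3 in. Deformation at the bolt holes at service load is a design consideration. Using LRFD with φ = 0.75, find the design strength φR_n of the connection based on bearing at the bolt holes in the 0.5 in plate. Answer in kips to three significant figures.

Per bolt r_n = 1.2 l_c t F_u ≤ 2.4 d t F_u; upper limit = 2.4 × 0.875 × 0.5 × 65 = 68.25 kips.
Edge bolt: l_c = 1.25 − 0.9375/2 = 0.7812 in → 1.2 × 0.7812 × 0.5 × 65 = 30.47 → r_n = 30.47 kips.
Interior bolts: l_c = 3 − 0.9375 = 2.062 in → 1.2 × 2.062 × 0.5 × 65 = 80.44 → r_n = 68.25 kips.
R_n = 1 × 30.47 + 3 × 68.25 = 235.2 kips.
Design strength φR_n = 0.75 × 235.2 = 176 kips.

176 kips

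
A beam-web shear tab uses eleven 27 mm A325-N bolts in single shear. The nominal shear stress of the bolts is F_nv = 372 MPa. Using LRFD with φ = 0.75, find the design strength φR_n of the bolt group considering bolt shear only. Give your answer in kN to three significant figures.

1760 kN

A_b = π × 27² / 4 = 572.6 mm².
R_n = F_nv · A_b · n · n_s = 372 × 572.6 × 11 × 1 / 1000 = 2343 kN.
Design strength φR_n = 0.75 × 2343 = 1760 kN.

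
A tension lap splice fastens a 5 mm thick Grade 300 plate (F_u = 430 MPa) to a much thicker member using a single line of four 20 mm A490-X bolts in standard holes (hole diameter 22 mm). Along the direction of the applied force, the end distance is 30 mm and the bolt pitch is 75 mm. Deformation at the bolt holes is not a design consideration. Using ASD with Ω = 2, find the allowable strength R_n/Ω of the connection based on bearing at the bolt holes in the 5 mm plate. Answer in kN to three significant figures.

Per bolt r_n = 1.5 l_c t F_u ≤ 3.0 d t F_u; upper limit = 3.0 × 20 × 5 × 430 / 1000 = 129 kN.
Edge bolt: l_c = 30 − 22/2 = 19 mm → 1.5 × 19 × 5 × 430 / 1000 = 61.27 → r_n = 61.27 kN.
Interior bolts: l_c = 75 − 22 = 53 mm → 1.5 × 53 × 5 × 430 / 1000 = 170.9 → r_n = 129 kN.
R_n = 1 × 61.27 + 3 × 129 = 448.3 kN.
Allowable strength R_n/Ω = 448.3 / 2 = 224 kN.

224 kN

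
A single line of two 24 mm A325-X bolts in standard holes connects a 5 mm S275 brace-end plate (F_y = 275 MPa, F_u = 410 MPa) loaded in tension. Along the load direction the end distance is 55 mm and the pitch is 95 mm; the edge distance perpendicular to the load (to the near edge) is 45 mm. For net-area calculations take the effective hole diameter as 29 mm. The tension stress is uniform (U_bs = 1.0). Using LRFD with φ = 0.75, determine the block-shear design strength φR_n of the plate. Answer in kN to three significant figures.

140 kN

Shear plane L_v = 55 + 1·95 = 150 mm; A_gv = 150 × 5 = 750 mm².
A_nv = (150 − 1.5·29) × 5 = 532.5 mm².
A_nt = (45 − 0.5·29) × 5 = 152.5 mm².
0.6 F_u A_nv = 131 kN; 0.6 F_y A_gv = 123.8 kN → shear yielding governs the shear term.
R_n = 123.8 + 1.0 × 410 × 152.5 / 1000 = 186.3 kN.
Design strength φR_n = 0.75 × 186.3 = 140 kN.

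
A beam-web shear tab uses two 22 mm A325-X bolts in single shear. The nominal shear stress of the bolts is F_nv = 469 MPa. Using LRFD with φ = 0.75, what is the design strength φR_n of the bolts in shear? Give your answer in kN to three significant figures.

A_b = π × 22² / 4 = 380.1 mm².
R_n = F_nv · A_b · n · n_s = 469 × 380.1 × 2 × 1 / 1000 = 356.6 kN.
Design strength φR_n = 0.75 × 356.6 = 267 kN.

267 kN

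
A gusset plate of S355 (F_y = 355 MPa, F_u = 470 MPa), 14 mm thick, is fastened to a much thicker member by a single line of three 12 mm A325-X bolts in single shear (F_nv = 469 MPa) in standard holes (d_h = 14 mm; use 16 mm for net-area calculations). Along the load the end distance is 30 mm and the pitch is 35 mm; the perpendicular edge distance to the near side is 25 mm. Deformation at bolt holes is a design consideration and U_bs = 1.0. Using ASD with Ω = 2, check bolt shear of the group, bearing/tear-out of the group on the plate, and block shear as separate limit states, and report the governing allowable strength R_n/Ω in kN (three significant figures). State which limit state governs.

79.6 kN (bolt shear governs)

Bolt shear: A_b = π·12²/4 = 113.1 mm²; R_n = 469 × 113.1 × 3 × 1 / 1000 = 159.1 kN → 159.1 / 2 = 79.6 kN.
Bearing: edge l_c = 23, r_n = 181.6 kN; interior l_c = 21, r_n = 165.8 kN; R_n = 181.6 + 2·165.8 = 513.2 kN → 257 kN.
Block shear: A_gv = 1400, A_nv = 840, A_nt = 238 mm²; R_n = min(0.6F_uA_nv, 0.6F_yA_gv) + U_bs·F_u·A_nt = 348.7 kN → 174 kN.
Bolt shear governs: 79.6 kN.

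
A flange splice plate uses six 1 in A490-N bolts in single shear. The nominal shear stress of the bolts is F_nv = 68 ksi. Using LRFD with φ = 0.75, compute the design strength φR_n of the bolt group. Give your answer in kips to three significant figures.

A_b = π × 1² / 4 = 0.7854 in².
R_n = F_nv · A_b · n · n_s = 68 × 0.7854 × 6 × 1 = 320.4 kips.
Design strength φR_n = 0.75 × 320.4 = 240 kips.

240 kips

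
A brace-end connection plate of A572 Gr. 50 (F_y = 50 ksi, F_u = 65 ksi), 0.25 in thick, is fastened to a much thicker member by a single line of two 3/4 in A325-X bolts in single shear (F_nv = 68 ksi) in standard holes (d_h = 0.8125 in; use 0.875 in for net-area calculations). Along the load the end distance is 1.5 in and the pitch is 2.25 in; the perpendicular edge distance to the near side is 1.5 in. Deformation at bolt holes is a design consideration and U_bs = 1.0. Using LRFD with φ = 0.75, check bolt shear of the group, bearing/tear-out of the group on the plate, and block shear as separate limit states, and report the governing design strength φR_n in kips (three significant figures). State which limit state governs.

30.8 kips (block shear governs)

Bolt shear: A_b = π·0.75²/4 = 0.4418 in²; R_n = 68 × 0.4418 × 2 × 1 = 60.08 kips → 0.75 × 60.08 = 45.1 kips.
Bearing: edge l_c = 1.094, r_n = 21.33 kips; interior l_c = 1.438, r_n = 28.03 kips; R_n = 21.33 + 1·28.03 = 49.36 kips → 37 kips.
Block shear: A_gv = 0.9375, A_nv = 0.6094, A_nt = 0.2656 in²; R_n = min(0.6F_uA_nv, 0.6F_yA_gv) + U_bs·F_u·A_nt = 41.03 kips → 30.8 kips.
Block shear governs: 30.8 kips.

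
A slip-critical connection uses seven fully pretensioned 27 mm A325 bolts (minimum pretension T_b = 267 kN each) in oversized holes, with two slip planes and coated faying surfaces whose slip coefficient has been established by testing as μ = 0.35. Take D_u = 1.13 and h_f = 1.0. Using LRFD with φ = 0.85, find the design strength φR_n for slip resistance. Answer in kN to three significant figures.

1260 kN

R_n = μ · D_u · h_f · T_b · n_s · n_b = 0.35 × 1.13 × 1.0 × 267 × 2 × 7 = 1478 kN.
Design strength φR_n = 0.85 × 1478 = 1260 kN.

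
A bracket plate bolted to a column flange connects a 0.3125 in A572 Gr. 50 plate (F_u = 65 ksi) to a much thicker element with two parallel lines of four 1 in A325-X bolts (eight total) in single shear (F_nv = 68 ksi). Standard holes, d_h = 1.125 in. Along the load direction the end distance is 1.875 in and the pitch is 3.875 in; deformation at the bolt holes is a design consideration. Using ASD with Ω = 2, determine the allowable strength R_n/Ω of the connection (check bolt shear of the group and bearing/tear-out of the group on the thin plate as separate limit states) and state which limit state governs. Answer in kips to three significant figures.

178 kips (bearing governs)

Bolt shear: A_b = π·1²/4 = 0.7854 in²; R_n = 68 × 0.7854 × 8 × 1 = 427.3 kips → 427.3 / 2 = 214 kips.
Bearing (1.2 l_c t F_u ≤ 2.4 d t F_u): upper limit = 2.4·1·0.3125·65 = 48.75 kips.
  Edge l_c = 1.875 − 1.125/2 = 1.312 → r_n = 31.99 kips; interior l_c = 3.875 − 1.125 = 2.75 → r_n = 48.75 kips.
  R_n,bearing = 2·31.99 + 6·48.75 = 356.5 kips → 356.5 / 2 = 178 kips.
Bearing governs: 178 kips.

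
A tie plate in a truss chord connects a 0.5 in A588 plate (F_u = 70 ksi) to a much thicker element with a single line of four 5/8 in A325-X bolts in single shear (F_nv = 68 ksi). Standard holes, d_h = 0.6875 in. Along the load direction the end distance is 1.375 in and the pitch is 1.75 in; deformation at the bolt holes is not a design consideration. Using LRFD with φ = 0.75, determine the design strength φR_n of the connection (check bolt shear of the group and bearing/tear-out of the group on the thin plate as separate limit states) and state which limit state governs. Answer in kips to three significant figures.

62.6 kips (bolt shear governs)

Bolt shear: A_b = π·0.625²/4 = 0.3068 in²; R_n = 68 × 0.3068 × 4 × 1 = 83.45 kips → 0.75 × 83.45 = 62.6 kips.
Bearing (1.5 l_c t F_u ≤ 3.0 d t F_u): upper limit = 3.0·0.625·0.5·70 = 65.62 kips.
  Edge l_c = 1.375 − 0.6875/2 = 1.031 → r_n = 54.14 kips; interior l_c = 1.75 − 0.6875 = 1.062 → r_n = 55.78 kips.
  R_n,bearing = 1·54.14 + 3·55.78 = 221.5 kips → 0.75 × 221.5 = 166 kips.
Bolt shear governs: 62.6 kips.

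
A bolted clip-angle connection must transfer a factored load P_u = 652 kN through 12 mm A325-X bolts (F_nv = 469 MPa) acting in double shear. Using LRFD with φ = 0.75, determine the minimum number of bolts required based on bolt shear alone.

9 bolts

A_b = π·12²/4 = 113.1 mm².
Per-bolt design strength φR_n = 0.75 × 469 × 113.1 × 2 / 1000 = 79.56 kN.
n ≥ 652 / 79.56 = 8.195 → use 9 bolts.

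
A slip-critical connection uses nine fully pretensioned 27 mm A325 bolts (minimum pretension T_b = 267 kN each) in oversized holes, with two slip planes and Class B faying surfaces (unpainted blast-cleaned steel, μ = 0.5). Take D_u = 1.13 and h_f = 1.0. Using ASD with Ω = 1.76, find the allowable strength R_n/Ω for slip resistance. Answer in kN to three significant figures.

1540 kN

R_n = μ · D_u · h_f · T_b · n_s · n_b = 0.5 × 1.13 × 1.0 × 267 × 2 × 9 = 2715 kN.
Allowable strength R_n/Ω = 2715 / 1.76 = 1540 kN.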